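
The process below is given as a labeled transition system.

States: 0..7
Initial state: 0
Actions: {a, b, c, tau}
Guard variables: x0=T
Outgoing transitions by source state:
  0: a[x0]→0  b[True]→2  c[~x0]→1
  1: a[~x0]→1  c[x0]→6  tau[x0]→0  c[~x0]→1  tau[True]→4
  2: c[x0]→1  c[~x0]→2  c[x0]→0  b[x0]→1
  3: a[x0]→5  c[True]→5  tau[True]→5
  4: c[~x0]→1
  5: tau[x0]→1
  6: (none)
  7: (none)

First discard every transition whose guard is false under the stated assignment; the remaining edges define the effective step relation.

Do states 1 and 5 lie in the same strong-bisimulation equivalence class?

Answer: NOT BISIMILAR

Working:
Compute ~ classes (split until stable):
  round 0: {{0,1,2,3,4,5,6,7}}
  round 1: {{0},{1},{2},{3},{4,6,7},{5}}
stable after 2 split(s): 6 block(s)
[1]={1}  [5]={5}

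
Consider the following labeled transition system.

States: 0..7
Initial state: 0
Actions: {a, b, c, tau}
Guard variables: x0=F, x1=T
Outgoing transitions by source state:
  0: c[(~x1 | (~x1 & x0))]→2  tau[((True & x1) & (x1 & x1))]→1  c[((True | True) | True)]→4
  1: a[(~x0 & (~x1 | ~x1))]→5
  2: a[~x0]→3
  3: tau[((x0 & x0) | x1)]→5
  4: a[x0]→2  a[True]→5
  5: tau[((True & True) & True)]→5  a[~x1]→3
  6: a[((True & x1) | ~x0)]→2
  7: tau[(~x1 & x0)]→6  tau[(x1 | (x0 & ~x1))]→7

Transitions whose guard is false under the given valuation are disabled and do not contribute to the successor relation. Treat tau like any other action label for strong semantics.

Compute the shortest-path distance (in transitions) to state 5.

Answer: 2

Trace:
Breadth-first toward 5:
  Layer 0: {0}
  Layer 1: {1,4}
  Layer 2: {5}
depth(5)=2, e.g. c·a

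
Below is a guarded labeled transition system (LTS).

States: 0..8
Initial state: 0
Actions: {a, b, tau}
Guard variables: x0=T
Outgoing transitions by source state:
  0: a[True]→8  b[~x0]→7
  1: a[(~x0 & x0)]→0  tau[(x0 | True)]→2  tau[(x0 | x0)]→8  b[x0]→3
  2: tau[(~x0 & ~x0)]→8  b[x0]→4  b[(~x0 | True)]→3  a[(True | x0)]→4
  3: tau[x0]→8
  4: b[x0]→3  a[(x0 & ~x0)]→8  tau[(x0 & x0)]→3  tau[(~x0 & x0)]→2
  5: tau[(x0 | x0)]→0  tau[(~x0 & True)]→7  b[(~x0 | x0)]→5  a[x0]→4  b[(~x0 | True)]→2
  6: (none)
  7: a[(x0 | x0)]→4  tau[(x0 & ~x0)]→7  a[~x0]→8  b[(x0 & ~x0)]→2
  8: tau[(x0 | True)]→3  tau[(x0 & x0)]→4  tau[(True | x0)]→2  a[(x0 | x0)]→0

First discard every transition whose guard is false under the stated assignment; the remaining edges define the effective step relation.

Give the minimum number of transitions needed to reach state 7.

Breadth-first toward 7:
  L0 = {0}
  L1 = {8}
  L2 = {2,3,4}
7 never appears.

Answer: UNREACHABLE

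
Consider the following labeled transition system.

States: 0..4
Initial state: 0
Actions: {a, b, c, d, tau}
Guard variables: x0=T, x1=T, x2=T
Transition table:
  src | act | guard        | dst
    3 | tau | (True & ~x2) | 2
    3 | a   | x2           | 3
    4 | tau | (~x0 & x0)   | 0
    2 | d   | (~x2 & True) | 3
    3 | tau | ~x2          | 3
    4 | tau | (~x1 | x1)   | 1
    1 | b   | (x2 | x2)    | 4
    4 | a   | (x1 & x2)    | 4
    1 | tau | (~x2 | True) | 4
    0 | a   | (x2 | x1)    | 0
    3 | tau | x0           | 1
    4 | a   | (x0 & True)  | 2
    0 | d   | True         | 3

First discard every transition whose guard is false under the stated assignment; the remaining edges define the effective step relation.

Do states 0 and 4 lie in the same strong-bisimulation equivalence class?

Answer: NOT BISIMILAR

Analysis:
Compute ~ classes (split until stable):
  round 0: {{0,1,2,3,4}}
  round 1: {{0},{1},{2},{3,4}}
  round 2: {{0},{1},{2},{3},{4}}
5 equivalence class(es) (converged in 3)
0∈{0}, 4∈{4}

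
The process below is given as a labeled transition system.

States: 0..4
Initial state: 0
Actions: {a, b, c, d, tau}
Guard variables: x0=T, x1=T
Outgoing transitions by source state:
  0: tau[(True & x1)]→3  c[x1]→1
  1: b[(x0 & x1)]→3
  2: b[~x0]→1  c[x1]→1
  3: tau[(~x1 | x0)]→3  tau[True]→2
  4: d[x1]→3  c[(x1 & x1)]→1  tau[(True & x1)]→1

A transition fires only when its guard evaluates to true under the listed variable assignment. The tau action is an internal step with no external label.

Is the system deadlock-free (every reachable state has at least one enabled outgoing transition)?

Answer: DEADLOCK-FREE

Trace:
R = {0,1,2,3}
  0: c→1  tau→3  [2 out]
  1: b→3  [1 out]
  2: c→1  [1 out]
  3: tau→2  tau→3  [2 out]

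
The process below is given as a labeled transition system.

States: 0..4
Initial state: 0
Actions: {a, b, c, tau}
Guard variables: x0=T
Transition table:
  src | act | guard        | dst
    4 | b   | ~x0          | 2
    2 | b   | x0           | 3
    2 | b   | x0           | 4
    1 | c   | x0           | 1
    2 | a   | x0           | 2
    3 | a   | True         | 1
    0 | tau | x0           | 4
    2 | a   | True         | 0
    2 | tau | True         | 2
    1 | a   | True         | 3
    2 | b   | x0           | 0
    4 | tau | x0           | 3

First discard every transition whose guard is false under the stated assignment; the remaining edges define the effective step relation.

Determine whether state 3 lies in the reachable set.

Answer: REACHABLE

Analysis:
Guard filter leaves 11 enabled edge(s).
L0 = {0}
L1 = {4}  now seen {0,4}
L2 = {3}  now seen {0,3,4}
L3 = {1}  now seen {0,1,3,4}
Reachable = {0,1,3,4}
trace reaching 3: tau·tau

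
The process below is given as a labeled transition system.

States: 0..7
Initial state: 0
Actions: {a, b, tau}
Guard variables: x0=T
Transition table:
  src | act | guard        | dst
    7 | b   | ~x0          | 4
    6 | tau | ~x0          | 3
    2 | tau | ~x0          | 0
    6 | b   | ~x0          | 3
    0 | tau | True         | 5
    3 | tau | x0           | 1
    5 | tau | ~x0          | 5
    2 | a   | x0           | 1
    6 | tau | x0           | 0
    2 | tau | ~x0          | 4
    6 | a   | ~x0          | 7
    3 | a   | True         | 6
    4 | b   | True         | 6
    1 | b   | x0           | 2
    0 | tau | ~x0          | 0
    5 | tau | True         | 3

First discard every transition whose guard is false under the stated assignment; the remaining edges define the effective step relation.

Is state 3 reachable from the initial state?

Answer: REACHABLE

Trace:
Guard filter leaves 8 enabled edge(s).
L0 = {0}
L1 = {5}  now seen {0,5}
L2 = {3}  now seen {0,3,5}
L3 = {1,6}  now seen {0,1,3,5,6}
L4 = {2}  now seen {0,1,2,3,5,6}
R = {0,1,2,3,5,6}
witness 3: tau·tau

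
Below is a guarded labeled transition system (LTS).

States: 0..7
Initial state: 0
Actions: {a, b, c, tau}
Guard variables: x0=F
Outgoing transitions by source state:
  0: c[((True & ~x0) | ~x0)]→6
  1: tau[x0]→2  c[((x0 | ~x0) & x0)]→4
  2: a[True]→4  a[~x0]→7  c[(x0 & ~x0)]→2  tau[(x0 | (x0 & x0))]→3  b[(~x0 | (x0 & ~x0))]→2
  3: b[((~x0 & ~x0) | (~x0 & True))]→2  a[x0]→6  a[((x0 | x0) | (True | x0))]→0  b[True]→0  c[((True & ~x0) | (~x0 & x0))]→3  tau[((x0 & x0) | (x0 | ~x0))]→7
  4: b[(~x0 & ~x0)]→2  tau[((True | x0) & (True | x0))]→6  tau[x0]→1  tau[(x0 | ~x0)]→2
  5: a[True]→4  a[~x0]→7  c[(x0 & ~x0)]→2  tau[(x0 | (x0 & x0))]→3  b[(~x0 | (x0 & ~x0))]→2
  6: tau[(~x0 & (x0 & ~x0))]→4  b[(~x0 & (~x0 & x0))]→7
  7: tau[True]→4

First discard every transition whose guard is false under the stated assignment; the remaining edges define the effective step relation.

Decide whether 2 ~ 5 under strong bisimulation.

Answer: BISIMILAR

Working:
Refine partition for ~:
  round 0: {{0,1,2,3,4,5,6,7}}
  round 1: {{0},{1,6},{2,5},{3},{4},{7}}
Fixed point at round 2; 6 class(es).
class of 2: {2,5}; class of 5: {2,5}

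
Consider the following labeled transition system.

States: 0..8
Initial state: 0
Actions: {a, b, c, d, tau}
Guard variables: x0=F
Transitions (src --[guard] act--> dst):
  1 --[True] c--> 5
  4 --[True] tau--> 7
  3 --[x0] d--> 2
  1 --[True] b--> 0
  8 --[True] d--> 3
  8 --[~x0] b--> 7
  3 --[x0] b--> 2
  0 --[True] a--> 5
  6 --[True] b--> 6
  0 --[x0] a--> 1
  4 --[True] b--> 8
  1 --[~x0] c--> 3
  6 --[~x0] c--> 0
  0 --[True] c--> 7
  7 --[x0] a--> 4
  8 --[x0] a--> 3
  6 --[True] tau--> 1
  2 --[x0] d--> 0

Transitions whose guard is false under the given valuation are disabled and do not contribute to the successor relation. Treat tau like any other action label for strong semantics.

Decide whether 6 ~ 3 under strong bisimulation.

Bisimulation quotient by refinement:
  π0 = {{0,1,2,3,4,5,6,7,8}}
  π1 = {{0},{1},{2,3,5,7},{4},{6},{8}}
stable after 2 split(s): 6 block(s)
6∈{6}, 3∈{2,3,5,7}

Answer: NOT BISIMILAR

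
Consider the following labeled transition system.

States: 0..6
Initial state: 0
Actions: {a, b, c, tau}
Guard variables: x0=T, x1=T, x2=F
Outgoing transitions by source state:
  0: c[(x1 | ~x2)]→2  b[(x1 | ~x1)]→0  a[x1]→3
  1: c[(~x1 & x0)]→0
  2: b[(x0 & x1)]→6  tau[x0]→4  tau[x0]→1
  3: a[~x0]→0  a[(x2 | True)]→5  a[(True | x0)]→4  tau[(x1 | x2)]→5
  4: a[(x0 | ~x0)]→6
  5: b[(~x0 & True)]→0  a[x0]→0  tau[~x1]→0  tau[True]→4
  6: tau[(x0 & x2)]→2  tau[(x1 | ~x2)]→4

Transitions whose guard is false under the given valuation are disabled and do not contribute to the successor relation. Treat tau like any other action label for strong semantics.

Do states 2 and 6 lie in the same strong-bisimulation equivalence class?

Answer: NOT BISIMILAR

Working:
Refine partition for ~:
  round 0: {{0,1,2,3,4,5,6}}
  round 1: {{0},{1},{2},{3,5},{4},{6}}
  round 2: {{0},{1},{2},{3},{4},{5},{6}}
7 equivalence class(es) (converged in 3)
class of 2: {2}; class of 6: {6}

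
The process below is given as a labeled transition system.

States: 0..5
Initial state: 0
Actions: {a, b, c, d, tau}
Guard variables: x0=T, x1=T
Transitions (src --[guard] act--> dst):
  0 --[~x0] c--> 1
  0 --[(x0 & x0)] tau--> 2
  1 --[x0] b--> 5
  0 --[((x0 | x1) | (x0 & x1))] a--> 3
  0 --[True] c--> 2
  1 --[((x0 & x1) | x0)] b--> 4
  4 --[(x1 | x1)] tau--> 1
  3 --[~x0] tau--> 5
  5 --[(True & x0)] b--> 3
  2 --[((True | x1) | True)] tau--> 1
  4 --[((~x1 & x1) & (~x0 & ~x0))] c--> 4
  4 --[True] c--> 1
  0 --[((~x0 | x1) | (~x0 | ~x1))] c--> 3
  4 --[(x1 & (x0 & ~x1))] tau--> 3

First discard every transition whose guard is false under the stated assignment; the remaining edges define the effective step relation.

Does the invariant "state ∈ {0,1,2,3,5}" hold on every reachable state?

Answer: INVARIANT VIOLATED at state 4

Trace:
Inv-set: {0,1,2,3,5}
Reach set: {0,1,2,3,4,5}
  0: ✓
  1: ✓
  2: ✓
  3: ✓
  4: outside
  5: ✓
reach 4 via tau·tau·b — violates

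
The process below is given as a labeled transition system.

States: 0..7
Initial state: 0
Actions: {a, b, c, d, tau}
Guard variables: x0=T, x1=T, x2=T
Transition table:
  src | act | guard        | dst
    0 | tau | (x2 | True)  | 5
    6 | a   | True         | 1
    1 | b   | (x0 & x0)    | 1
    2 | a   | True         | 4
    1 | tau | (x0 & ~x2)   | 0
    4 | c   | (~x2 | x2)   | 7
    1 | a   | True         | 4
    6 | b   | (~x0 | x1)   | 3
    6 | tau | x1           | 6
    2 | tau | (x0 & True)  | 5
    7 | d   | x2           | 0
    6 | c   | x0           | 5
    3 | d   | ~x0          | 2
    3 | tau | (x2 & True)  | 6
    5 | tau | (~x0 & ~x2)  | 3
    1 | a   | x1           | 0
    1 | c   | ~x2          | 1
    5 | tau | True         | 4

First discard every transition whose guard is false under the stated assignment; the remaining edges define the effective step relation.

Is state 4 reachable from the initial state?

14 transition(s) survive guard evaluation.
L0 = {0}
L1 = {5}  cumulative {0,5}
L2 = {4}  cumulative {0,4,5}
L3 = {7}  cumulative {0,4,5,7}
Reachable = {0,4,5,7}
witness 4: tau·tau

Answer: REACHABLE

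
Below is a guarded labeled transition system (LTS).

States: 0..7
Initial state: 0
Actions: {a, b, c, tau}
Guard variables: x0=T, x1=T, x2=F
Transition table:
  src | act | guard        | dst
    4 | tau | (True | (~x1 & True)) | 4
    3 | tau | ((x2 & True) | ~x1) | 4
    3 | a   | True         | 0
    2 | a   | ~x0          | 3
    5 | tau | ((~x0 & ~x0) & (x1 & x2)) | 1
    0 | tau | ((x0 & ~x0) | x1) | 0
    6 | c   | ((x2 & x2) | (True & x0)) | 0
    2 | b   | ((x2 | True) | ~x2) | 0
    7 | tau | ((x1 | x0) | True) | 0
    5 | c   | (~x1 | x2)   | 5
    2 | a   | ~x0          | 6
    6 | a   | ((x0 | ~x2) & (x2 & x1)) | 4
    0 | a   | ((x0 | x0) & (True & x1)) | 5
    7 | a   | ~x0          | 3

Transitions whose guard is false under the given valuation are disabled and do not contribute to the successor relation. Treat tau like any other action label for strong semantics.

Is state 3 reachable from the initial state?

Guard filter leaves 7 enabled edge(s).
Layer 0: {0}
Layer 1: {5}  now seen {0,5}
Reachable = {0,5}

Answer: UNREACHABLE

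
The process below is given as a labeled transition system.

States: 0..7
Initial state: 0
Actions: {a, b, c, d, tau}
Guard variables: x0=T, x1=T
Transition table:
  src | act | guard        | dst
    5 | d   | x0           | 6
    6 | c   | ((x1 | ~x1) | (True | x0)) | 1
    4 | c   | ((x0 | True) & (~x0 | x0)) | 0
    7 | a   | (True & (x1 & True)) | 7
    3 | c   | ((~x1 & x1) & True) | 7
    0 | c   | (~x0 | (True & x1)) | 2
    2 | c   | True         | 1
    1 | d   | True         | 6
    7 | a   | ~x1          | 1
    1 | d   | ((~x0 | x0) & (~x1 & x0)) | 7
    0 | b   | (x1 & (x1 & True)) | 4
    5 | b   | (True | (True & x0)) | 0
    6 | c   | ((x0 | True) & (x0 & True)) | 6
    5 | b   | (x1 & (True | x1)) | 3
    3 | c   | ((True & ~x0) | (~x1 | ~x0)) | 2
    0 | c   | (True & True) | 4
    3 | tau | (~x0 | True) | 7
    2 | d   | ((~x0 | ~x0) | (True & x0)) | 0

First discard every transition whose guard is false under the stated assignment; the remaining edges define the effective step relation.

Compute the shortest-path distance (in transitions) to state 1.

Layered search for 1:
  L0 = {0}
  L1 = {2,4}
  L2 = {1}
depth(1)=2, e.g. c·c

Answer: 2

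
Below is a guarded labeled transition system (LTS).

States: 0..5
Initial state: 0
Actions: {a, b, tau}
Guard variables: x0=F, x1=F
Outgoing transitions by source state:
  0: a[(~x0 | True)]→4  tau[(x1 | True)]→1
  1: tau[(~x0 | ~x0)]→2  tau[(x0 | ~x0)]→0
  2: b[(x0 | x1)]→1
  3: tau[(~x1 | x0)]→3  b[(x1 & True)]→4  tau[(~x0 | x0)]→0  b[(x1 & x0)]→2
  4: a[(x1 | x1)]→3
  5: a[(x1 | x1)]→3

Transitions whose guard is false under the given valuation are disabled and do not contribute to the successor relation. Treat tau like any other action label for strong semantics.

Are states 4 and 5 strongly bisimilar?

Answer: BISIMILAR

Working:
Bisimulation quotient by refinement:
  round 0: {{0,1,2,3,4,5}}
  round 1: {{0},{1,3},{2,4,5}}
  round 2: {{0},{1},{2,4,5},{3}}
4 equivalence class(es) (converged in 3)
class of 4: {2,4,5}; class of 5: {2,4,5}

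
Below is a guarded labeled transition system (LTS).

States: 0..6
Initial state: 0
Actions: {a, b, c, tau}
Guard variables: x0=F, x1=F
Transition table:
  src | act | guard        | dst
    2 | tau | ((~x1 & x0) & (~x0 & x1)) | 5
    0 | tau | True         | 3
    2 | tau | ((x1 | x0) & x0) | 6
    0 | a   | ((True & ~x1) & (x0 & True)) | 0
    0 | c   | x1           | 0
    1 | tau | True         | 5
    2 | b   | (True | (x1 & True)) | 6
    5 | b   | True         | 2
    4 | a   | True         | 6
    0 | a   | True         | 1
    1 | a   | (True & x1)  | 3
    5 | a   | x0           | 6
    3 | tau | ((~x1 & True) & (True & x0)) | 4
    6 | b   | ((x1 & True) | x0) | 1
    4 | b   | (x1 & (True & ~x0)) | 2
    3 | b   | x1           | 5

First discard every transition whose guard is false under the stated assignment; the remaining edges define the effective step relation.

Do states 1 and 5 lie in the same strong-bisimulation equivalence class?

Answer: NOT BISIMILAR

Analysis:
Bisimulation quotient by refinement:
  round 0: {{0,1,2,3,4,5,6}}
  round 1: {{0},{1},{2,5},{3,6},{4}}
  round 2: {{0},{1},{2},{3,6},{4},{5}}
6 equivalence class(es) (converged in 3)
1∈{1}, 5∈{5}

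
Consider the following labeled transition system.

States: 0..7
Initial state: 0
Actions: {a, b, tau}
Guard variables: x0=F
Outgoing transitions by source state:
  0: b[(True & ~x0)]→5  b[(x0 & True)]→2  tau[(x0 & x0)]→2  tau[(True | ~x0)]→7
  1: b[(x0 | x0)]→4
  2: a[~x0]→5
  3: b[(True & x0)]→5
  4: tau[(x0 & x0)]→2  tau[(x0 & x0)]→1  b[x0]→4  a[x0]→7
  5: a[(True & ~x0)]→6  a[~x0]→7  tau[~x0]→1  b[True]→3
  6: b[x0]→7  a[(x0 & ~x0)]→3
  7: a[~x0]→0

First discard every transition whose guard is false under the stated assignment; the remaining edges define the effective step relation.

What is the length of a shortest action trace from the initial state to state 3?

Answer: 2

Working:
BFS to 3:
  Layer 0: {0}
  Layer 1: {5,7}
  Layer 2: {1,3,6}
3 enters at depth 2; path b·b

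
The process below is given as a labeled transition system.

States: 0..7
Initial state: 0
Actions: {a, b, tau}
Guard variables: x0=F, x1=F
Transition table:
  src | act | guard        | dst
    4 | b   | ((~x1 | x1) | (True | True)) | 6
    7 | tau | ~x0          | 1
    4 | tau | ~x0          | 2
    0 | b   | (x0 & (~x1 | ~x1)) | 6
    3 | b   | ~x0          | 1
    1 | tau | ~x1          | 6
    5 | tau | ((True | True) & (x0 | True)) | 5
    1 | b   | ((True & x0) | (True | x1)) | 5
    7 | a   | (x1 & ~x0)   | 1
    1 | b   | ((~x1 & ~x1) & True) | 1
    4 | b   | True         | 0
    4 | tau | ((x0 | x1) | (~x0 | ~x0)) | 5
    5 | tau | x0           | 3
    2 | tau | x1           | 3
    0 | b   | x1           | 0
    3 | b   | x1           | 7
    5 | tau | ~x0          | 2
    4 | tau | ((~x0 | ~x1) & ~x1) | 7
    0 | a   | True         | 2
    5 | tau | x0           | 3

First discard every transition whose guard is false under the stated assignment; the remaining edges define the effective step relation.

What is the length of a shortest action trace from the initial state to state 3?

BFS to 3:
  depth 0: {0}
  depth 1: {2}
3 never appears.

Answer: UNREACHABLE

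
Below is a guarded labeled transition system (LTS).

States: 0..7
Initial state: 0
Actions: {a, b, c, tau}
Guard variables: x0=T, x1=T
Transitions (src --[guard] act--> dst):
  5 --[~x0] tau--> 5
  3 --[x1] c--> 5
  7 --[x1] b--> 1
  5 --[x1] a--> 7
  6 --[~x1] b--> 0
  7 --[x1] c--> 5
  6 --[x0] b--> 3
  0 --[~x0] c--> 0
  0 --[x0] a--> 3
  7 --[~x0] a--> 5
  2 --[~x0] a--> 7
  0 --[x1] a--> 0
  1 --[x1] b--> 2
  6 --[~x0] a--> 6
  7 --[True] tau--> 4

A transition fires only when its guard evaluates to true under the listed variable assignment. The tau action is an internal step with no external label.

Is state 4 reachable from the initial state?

Answer: REACHABLE

Trace:
Guard filter leaves 9 enabled edge(s).
L0 = {0}
L1 = {3}  cumulative {0,3}
L2 = {5}  cumulative {0,3,5}
L3 = {7}  cumulative {0,3,5,7}
L4 = {1,4}  cumulative {0,1,3,4,5,7}
L5 = {2}  cumulative {0,1,2,3,4,5,7}
Reach set: {0,1,2,3,4,5,7}
Path to 4: a·c·a·tau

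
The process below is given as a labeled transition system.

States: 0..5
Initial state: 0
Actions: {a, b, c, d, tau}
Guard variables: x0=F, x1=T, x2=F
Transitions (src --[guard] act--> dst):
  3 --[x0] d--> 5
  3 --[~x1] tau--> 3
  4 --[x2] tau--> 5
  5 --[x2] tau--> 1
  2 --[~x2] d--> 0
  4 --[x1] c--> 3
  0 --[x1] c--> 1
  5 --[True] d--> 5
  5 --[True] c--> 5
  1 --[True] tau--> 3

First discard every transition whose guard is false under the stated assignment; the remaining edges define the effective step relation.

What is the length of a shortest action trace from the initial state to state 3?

Layered search for 3:
  L0 = {0}
  L1 = {1}
  L2 = {3}
3 enters at depth 2; path c·tau

Answer: 2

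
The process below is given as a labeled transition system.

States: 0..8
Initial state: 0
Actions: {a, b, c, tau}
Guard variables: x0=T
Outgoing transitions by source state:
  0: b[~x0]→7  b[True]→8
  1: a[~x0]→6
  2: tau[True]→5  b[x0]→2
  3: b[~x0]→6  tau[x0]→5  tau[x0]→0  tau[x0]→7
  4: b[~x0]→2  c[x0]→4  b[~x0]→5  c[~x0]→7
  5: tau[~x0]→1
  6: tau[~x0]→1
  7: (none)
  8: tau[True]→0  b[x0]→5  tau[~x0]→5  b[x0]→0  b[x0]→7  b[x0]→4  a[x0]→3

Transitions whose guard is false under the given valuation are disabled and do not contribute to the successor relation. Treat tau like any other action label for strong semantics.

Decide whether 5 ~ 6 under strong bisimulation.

Bisimulation quotient by refinement:
  round 0: {{0,1,2,3,4,5,6,7,8}}
  round 1: {{0},{1,5,6,7},{2},{3},{4},{8}}
6 equivalence class(es) (converged in 2)
[5]={1,5,6,7}  [6]={1,5,6,7}

Answer: BISIMILAR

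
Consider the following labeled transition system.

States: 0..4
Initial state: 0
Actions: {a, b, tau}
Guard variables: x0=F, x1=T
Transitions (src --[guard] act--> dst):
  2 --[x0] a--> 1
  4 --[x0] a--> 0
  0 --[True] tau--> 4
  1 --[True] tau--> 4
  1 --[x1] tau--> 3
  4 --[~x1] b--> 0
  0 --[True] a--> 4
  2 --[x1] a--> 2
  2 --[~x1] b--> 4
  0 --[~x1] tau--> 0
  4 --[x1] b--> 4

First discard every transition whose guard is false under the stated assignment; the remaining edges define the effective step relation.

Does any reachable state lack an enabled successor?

Reachable = {0,4}
  0: a→4  tau→4  [2 exit(s)]
  4: b→4  [1 exit(s)]

Answer: DEADLOCK-FREE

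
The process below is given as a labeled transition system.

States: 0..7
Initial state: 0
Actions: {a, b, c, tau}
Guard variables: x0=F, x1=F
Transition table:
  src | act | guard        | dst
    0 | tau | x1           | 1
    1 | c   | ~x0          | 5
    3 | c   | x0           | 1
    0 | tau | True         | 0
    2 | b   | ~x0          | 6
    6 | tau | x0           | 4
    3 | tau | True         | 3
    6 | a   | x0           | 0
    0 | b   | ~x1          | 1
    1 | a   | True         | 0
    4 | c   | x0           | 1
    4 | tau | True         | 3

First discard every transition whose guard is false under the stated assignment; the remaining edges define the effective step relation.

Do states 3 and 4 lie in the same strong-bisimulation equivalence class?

Answer: BISIMILAR

Working:
Bisimulation quotient by refinement:
  round 0: {{0,1,2,3,4,5,6,7}}
  round 1: {{0},{1},{2},{3,4},{5,6,7}}
stable after 2 split(s): 5 block(s)
class of 3: {3,4}; class of 4: {3,4}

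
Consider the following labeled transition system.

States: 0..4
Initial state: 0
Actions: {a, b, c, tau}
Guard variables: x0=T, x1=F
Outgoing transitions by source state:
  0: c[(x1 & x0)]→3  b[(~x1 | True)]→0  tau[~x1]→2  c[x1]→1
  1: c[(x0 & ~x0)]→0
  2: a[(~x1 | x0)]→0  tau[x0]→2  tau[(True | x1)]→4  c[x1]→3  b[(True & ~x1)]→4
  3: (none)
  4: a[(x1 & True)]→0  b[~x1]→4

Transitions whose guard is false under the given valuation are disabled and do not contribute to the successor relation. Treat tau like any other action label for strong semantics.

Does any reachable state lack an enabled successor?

R = {0,2,4}
  0: b→0  tau→2  [deg 2]
  2: a→0  b→4  tau→2  tau→4  [deg 4]
  4: b→4  [deg 1]

Answer: DEADLOCK-FREE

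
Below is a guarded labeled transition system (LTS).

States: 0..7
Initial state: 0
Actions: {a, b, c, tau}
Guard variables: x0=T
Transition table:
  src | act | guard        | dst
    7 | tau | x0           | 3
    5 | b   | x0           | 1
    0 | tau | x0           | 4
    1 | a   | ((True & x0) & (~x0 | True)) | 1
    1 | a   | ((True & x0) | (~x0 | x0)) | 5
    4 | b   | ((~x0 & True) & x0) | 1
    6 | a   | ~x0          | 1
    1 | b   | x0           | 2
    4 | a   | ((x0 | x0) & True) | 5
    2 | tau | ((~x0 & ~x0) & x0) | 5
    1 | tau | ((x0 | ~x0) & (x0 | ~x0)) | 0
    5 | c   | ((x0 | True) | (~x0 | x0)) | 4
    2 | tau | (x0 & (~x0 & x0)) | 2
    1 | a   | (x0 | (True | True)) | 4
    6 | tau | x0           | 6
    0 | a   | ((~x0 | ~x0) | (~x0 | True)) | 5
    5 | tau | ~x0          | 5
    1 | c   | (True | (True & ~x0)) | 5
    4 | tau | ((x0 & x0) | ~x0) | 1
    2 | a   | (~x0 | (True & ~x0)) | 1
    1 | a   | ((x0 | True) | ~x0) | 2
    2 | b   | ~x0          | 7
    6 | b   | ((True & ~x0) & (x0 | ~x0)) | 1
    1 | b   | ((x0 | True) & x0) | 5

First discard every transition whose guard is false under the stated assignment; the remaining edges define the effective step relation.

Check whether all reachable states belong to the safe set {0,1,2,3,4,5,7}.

Inv-set: {0,1,2,3,4,5,7}
R = {0,1,2,4,5}
  0: ok
  1: ok
  2: ok
  4: ok
  5: ok

Answer: INVARIANT HOLDS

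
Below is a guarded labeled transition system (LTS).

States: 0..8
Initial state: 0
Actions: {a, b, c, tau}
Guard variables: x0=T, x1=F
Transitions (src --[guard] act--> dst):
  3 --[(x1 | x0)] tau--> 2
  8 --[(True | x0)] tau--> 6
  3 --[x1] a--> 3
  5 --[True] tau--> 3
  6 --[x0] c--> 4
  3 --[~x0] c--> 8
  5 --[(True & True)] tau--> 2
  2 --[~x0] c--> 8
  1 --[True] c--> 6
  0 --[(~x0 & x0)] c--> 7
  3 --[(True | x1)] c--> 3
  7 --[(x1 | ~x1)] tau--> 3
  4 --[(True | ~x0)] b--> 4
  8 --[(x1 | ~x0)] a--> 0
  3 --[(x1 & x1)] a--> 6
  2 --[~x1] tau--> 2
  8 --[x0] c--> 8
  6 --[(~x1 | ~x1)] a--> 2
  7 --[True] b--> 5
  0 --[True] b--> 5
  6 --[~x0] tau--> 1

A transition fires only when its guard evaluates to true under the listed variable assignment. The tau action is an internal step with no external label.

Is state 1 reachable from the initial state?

14 transition(s) survive guard evaluation.
Layer 0: {0}
Layer 1: {5}  cumulative {0,5}
Layer 2: {2,3}  cumulative {0,2,3,5}
R = {0,2,3,5}

Answer: UNREACHABLE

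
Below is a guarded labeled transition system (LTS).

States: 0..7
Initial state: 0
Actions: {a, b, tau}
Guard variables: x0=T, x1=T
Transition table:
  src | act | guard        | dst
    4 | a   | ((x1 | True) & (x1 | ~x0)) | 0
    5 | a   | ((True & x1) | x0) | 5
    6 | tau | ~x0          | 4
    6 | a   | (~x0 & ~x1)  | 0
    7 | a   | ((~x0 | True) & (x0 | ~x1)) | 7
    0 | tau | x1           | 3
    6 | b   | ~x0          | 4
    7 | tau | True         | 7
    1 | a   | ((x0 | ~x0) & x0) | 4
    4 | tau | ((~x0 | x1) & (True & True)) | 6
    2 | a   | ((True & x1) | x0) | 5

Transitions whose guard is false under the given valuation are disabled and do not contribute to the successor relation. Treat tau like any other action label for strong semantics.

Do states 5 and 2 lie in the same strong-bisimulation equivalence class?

Bisimulation quotient by refinement:
  round 0: {{0,1,2,3,4,5,6,7}}
  round 1: {{0},{1,2,5},{3,6},{4,7}}
  round 2: {{0},{1},{2,5},{3,6},{4},{7}}
6 equivalence class(es) (converged in 3)
class of 5: {2,5}; class of 2: {2,5}

Answer: BISIMILAR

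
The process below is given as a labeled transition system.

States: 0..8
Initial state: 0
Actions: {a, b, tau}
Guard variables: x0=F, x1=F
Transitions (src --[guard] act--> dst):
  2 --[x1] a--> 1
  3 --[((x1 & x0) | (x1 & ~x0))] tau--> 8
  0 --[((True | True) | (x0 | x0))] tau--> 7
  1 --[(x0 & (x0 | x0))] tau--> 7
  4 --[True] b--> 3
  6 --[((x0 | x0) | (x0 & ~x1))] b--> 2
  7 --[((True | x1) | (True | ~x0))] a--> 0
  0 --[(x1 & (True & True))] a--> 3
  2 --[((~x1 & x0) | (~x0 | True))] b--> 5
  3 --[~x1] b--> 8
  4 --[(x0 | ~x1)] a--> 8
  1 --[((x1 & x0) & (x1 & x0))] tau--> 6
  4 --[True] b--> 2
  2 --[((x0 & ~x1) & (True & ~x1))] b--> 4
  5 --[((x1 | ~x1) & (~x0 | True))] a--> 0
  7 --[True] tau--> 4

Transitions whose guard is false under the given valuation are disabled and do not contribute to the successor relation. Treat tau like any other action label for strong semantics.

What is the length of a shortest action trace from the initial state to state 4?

Answer: 2

Working:
Layered search for 4:
  Layer 0: {0}
  Layer 1: {7}
  Layer 2: {4}
4 enters at depth 2; path tau·tau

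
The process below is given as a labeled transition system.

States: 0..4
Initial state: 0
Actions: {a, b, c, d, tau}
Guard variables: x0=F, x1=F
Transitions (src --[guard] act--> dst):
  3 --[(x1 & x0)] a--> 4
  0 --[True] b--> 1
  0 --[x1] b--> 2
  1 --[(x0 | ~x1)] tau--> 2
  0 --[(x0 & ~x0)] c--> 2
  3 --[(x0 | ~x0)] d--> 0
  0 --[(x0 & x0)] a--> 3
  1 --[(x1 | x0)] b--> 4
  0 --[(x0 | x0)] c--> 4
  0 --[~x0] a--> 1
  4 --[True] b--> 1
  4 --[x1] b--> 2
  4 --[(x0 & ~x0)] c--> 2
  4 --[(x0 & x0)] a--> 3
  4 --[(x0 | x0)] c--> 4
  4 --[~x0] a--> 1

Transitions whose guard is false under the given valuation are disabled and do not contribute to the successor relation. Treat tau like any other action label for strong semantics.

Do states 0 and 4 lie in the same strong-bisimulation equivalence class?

Compute ~ classes (split until stable):
  P[0] = {{0,1,2,3,4}}
  P[1] = {{0,4},{1},{2},{3}}
4 equivalence class(es) (converged in 2)
class of 0: {0,4}; class of 4: {0,4}

Answer: BISIMILAR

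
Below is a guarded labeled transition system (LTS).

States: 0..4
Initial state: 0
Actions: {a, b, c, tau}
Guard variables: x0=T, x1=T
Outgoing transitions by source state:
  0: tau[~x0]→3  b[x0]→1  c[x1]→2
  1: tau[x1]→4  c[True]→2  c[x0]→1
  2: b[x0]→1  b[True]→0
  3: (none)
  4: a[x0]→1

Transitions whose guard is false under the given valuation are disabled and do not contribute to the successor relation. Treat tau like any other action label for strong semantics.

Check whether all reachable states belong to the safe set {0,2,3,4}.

Answer: INVARIANT VIOLATED at state 1

Trace:
Safe = {0,2,3,4}
R = {0,1,2,4}
  0: ok
  1: VIOLATES
  2: ok
  4: ok
reach 1 via b — violates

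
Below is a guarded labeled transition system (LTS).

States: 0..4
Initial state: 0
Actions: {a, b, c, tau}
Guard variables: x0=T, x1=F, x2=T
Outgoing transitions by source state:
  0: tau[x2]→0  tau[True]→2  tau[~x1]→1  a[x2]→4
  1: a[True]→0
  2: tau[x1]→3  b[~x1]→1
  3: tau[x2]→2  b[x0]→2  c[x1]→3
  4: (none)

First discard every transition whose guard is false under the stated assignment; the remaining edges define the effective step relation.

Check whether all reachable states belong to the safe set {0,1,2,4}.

Allowed set {0,1,2,4}
R = {0,1,2,4}
  0: ok
  1: ok
  2: ok
  4: ok

Answer: INVARIANT HOLDS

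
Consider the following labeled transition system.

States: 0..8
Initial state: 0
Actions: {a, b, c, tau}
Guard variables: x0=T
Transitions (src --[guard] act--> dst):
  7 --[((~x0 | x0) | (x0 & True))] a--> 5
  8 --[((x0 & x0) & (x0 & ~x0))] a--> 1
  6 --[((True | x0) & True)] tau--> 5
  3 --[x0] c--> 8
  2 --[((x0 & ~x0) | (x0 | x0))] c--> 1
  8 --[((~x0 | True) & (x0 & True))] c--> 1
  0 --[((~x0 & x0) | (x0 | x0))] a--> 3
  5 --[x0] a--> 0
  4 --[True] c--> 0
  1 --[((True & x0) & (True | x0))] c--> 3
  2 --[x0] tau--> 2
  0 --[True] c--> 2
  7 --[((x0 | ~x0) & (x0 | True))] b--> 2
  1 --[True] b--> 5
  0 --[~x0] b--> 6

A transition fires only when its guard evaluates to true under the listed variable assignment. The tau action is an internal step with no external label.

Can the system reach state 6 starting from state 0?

After dropping false guards: 13 live edges.
depth 0: {0}
depth 1: {2,3}  total {0,2,3}
depth 2: {1,8}  total {0,1,2,3,8}
depth 3: {5}  total {0,1,2,3,5,8}
R = {0,1,2,3,5,8}

Answer: UNREACHABLE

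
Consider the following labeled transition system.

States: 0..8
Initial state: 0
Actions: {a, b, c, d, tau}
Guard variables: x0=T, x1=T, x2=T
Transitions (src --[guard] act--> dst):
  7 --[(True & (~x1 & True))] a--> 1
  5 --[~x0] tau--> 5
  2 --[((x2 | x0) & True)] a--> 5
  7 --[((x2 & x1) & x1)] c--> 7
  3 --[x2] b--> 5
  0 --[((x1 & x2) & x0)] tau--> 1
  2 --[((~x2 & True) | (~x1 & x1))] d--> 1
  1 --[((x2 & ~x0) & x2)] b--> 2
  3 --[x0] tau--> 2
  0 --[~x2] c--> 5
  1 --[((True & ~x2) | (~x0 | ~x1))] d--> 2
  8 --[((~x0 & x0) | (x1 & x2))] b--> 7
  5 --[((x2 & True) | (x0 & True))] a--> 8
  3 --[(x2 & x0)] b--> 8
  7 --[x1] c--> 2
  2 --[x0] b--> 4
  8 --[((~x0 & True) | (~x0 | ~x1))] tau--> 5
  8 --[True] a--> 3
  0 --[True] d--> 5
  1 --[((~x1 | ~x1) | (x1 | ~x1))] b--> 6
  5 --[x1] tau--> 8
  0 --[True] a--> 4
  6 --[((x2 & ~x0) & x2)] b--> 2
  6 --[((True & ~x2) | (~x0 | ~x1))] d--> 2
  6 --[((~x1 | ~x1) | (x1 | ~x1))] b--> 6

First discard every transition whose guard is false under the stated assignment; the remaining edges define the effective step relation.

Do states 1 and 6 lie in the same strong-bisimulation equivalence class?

Answer: BISIMILAR

Trace:
Compute ~ classes (split until stable):
  P[0] = {{0,1,2,3,4,5,6,7,8}}
  P[1] = {{0},{1,6},{2,8},{3},{4},{5},{7}}
  P[2] = {{0},{1,6},{2},{3},{4},{5},{7},{8}}
8 equivalence class(es) (converged in 3)
1∈{1,6}, 6∈{1,6}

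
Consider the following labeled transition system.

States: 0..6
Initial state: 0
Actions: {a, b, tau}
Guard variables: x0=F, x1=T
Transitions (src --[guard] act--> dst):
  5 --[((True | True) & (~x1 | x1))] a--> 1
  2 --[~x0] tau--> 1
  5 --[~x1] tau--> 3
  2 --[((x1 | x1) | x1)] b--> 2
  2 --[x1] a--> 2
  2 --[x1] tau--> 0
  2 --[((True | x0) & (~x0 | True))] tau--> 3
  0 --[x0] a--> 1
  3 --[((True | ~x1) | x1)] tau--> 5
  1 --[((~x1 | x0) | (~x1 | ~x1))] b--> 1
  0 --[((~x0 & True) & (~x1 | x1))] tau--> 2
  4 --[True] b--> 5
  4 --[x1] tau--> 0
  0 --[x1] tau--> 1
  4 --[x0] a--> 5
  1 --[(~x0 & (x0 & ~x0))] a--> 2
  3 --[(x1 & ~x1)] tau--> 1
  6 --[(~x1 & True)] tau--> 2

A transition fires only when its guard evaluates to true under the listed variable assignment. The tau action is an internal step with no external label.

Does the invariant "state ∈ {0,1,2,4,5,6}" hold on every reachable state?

Answer: INVARIANT VIOLATED at state 3

Working:
Allowed set {0,1,2,4,5,6}
R = {0,1,2,3,5}
  0: ✓
  1: ✓
  2: ✓
  3: outside
  5: ✓
reach 3 via tau·tau — violates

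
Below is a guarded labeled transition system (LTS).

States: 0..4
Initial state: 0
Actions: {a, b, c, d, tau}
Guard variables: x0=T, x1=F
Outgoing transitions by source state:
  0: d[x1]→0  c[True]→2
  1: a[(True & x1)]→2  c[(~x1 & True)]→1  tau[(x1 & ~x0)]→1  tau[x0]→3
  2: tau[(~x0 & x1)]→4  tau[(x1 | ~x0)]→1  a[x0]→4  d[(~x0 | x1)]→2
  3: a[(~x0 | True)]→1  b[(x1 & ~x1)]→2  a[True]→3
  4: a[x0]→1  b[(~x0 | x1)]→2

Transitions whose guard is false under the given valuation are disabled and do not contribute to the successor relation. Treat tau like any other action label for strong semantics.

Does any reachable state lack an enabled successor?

Reachable = {0,1,2,3,4}
  0: c→2  [deg 1]
  1: c→1  tau→3  [deg 2]
  2: a→4  [deg 1]
  3: a→1  a→3  [deg 2]
  4: a→1  [deg 1]

Answer: DEADLOCK-FREE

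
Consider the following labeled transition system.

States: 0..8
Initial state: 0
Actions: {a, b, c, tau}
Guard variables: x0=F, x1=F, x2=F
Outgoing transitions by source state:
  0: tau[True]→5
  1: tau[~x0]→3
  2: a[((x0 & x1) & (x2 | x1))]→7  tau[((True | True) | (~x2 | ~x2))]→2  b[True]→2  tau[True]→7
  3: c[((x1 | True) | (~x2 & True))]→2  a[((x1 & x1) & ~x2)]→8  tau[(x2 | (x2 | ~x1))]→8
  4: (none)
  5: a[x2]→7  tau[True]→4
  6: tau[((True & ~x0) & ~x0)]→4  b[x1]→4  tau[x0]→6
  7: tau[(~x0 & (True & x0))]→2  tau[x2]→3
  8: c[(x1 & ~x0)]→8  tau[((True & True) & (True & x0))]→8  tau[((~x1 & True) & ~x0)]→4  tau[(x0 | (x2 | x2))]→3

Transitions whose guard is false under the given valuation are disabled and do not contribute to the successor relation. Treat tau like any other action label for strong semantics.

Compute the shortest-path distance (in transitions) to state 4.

Answer: 2

Trace:
BFS to 4:
  depth 0: {0}
  depth 1: {5}
  depth 2: {4}
depth(4)=2, e.g. tau·tau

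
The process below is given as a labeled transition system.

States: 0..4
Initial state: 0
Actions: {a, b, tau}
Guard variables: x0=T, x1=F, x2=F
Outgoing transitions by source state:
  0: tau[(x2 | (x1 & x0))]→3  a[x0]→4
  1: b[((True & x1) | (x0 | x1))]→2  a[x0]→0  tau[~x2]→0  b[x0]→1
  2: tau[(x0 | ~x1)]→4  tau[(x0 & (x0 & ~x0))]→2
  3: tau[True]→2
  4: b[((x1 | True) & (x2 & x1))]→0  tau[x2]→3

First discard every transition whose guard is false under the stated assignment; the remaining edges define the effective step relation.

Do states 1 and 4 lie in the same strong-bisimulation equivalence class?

Compute ~ classes (split until stable):
  round 0: {{0,1,2,3,4}}
  round 1: {{0},{1},{2,3},{4}}
  round 2: {{0},{1},{2},{3},{4}}
stable after 3 split(s): 5 block(s)
class of 1: {1}; class of 4: {4}

Answer: NOT BISIMILAR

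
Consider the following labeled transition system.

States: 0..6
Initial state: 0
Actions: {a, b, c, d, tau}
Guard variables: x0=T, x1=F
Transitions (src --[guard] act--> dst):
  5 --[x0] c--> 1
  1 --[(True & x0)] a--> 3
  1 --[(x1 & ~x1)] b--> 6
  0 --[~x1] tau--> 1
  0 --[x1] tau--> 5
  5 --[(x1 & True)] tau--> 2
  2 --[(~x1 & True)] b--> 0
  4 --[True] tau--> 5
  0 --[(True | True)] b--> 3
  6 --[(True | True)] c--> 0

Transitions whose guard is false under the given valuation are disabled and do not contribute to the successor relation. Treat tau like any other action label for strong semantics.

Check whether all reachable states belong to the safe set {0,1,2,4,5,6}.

Allowed set {0,1,2,4,5,6}
Reach set: {0,1,3}
  0: ok
  1: ok
  3: outside
counterexample path to 3: b

Answer: INVARIANT VIOLATED at state 3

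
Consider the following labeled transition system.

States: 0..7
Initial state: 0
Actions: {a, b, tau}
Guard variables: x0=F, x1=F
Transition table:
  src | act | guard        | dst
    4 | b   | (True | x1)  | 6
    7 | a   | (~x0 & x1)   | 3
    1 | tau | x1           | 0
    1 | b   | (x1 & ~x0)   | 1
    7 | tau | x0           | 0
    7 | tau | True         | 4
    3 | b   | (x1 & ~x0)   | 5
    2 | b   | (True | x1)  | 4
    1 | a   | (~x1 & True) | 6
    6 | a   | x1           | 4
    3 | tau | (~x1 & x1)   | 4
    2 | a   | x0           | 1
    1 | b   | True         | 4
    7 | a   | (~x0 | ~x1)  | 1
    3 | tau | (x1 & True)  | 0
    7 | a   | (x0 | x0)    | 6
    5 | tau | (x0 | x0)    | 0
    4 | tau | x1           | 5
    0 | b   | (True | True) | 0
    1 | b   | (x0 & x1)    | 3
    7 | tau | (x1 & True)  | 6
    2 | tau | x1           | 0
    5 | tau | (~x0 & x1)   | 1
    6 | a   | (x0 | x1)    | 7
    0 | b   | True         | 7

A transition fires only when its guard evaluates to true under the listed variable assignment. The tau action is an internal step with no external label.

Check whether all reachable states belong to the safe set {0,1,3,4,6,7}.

Inv-set: {0,1,3,4,6,7}
Reachable = {0,1,4,6,7}
  0: safe
  1: safe
  4: safe
  6: safe
  7: safe

Answer: INVARIANT HOLDS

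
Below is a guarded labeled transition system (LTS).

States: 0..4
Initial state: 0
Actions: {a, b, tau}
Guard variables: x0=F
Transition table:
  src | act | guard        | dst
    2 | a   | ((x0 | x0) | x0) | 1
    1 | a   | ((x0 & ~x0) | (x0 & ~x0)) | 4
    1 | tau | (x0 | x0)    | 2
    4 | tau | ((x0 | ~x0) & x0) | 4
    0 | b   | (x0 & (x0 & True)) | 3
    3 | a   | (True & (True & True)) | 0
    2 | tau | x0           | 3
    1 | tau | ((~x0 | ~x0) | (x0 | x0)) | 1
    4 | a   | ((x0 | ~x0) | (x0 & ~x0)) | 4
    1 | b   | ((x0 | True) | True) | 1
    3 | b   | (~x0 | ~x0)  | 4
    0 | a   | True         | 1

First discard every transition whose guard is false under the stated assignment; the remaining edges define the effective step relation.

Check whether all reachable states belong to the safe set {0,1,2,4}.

Safe = {0,1,2,4}
Reachable = {0,1}
  0: ok
  1: ok

Answer: INVARIANT HOLDS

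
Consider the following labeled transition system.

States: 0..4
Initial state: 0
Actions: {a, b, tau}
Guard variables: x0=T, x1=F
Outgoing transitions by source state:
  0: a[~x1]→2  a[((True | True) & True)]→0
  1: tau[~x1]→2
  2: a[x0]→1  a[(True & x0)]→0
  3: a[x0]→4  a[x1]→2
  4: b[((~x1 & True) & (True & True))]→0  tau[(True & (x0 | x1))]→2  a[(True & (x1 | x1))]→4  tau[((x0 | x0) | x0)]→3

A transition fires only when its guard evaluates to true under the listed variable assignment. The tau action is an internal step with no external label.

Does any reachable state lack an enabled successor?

R = {0,1,2}
  0: a→0  a→2  [deg 2]
  1: tau→2  [deg 1]
  2: a→0  a→1  [deg 2]

Answer: DEADLOCK-FREE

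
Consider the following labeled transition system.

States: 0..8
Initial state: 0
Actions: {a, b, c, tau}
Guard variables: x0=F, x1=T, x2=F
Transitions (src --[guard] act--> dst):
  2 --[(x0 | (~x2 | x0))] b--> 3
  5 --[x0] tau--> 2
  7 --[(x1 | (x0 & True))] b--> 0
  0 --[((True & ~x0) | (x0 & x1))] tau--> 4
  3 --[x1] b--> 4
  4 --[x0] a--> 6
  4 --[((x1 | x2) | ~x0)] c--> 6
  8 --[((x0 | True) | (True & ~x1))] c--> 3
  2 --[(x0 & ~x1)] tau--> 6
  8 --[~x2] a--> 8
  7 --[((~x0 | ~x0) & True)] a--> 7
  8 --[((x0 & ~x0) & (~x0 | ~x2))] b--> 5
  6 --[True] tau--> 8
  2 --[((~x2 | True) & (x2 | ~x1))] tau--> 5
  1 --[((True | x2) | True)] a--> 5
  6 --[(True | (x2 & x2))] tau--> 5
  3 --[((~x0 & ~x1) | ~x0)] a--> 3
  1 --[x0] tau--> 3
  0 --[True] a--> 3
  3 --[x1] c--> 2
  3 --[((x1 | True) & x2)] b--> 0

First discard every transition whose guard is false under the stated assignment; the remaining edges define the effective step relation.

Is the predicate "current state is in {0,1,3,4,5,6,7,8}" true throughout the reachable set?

Answer: INVARIANT VIOLATED at state 2

Analysis:
Inv-set: {0,1,3,4,5,6,7,8}
R = {0,2,3,4,5,6,8}
  0: ✓
  2: ✗ unsafe
  3: ✓
  4: ✓
  5: ✓
  6: ✓
  8: ✓
counterexample path to 2: a·c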